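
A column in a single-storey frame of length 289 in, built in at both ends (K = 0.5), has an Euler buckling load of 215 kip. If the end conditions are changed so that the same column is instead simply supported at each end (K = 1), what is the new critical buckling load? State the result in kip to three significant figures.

P_cr ≈ 53.8 kip

P_cr ∝ 1/K², so P_cr,new = P_cr,old × (K_old/K_new)² = 215 × (0.5/1)²
= 215 × 0.2500 = 53.8 kip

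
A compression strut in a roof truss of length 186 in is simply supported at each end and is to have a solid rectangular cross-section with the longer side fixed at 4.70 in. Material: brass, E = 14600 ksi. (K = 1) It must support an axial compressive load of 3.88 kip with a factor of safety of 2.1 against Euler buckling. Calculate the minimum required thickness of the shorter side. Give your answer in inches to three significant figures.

Required P_cr = n·P = 2.1 × 3.88 = 8.148 kip
L_e = K·L = 1 × 186 = 186.0 in
Required I = P_cr·L_e²/(π²E) = 8.148×10^3 × 186.0² / (π² × 1.46×10^7) = 1.956 in⁴
Rectangle, weak axis: I_min = h·b³/12 with h = 4.70 in fixed  ⇒  b = (12I/h)^(1/3) = 1.71 in

b ≈ 1.71 in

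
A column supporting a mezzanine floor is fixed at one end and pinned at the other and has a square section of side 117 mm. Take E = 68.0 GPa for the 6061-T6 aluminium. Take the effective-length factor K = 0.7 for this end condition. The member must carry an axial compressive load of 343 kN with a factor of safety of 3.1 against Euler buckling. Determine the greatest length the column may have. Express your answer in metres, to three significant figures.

L_max ≈ 4.48 m

I = a⁴/12 = 117⁴/12 = 1.562×10^7 mm⁴
I = 1.562×10^-5 m⁴
Required critical load P_cr = n·P = 3.1 × 343 = 1063 kN = 1.063×10^6 N
From P_cr = π²EI/(K·L)²:  L = (1/K)·√(π²EI/P_cr) = (1/0.7)·√(π²×6.80×10^10×1.562×10^-5/1.063×10^6)
L = 4.48 m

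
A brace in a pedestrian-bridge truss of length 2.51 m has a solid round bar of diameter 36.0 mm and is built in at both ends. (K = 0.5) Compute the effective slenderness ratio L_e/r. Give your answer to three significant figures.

For a solid circle r = d/4 = 36.0/4 = 9.000 mm
L_e = K·L = 0.5 × 2.51 m = 1.255 m = 1255.0 mm
λ = L_e / r_min = 1255.0 / 9.000 = 139

λ ≈ 139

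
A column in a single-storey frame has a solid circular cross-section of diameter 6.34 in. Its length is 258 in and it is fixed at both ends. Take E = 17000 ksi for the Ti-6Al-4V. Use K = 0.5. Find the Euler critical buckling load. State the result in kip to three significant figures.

I = πd⁴/64 = π×6.34⁴/64 = 79.31 in⁴
Effective length L_e = K·L = 0.5 × 258 = 129.0 in
P_cr = π²EI / L_e² = π² × 17000×10³ × 79.31 / 129.0² = 7.996×10^5 lb

P_cr ≈ 800 kip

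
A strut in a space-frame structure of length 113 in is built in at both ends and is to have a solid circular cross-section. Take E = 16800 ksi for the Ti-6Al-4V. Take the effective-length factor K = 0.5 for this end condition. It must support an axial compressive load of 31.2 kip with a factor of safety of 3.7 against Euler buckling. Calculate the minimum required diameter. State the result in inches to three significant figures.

d ≈ 2.59 in

Required P_cr = n·P = 3.7 × 31.2 = 115.4 kip
L_e = K·L = 0.5 × 113 = 56.50 in
Required I = P_cr·L_e²/(π²E) = 1.154×10^5 × 56.50² / (π² × 1.68×10^7) = 2.223 in⁴
Solid circle: I = πd⁴/64  ⇒  d = (64I/π)^(1/4) = (64×2.223/π)^(1/4) = 2.59 in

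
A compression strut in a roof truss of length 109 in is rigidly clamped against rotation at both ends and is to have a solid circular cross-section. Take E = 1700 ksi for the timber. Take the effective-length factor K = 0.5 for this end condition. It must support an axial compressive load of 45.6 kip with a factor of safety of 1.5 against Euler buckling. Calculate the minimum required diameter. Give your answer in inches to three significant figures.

d ≈ 3.96 in

Required P_cr = n·P = 1.5 × 45.6 = 68.40 kip
L_e = K·L = 0.5 × 109 = 54.50 in
Required I = P_cr·L_e²/(π²E) = 6.840×10^4 × 54.50² / (π² × 1.70×10^6) = 12.11 in⁴
Solid circle: I = πd⁴/64  ⇒  d = (64I/π)^(1/4) = (64×12.11/π)^(1/4) = 3.96 in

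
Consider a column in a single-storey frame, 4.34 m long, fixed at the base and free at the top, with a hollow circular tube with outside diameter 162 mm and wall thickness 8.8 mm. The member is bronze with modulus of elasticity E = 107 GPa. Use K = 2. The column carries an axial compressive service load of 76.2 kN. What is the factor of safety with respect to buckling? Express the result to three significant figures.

n ≈ 2.29

Inner diameter d_i = 162 − 2×8.8 = 144.4 mm
I = π(d_o⁴ − d_i⁴)/64 = π(162⁴ − 144.4⁴)/64 = 1.247×10^7 mm⁴
I = 1.247×10^7 mm⁴ = 1.247×10^-5 m⁴
Effective length L_e = K·L = 2 × 4.34 = 8.680 m
P_cr = π²EI / L_e² = π² × 107×10⁹ × 1.247×10^-5 / 8.680² = 1.747×10^5 N
Factor of safety n = P_cr / P = 174.74 / 76.2 = 2.29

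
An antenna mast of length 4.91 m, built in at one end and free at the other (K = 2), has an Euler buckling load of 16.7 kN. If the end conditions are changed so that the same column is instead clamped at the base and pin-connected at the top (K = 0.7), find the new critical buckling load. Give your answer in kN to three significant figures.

P_cr ∝ 1/K², so P_cr,new = P_cr,old × (K_old/K_new)² = 16.7 × (2/0.7)²
= 16.7 × 8.163 = 136 kN

P_cr ≈ 136 kN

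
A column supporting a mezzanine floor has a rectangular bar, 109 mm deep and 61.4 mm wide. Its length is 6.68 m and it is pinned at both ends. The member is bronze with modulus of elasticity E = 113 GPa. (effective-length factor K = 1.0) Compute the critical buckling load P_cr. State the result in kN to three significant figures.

P_cr ≈ 52.6 kN

Buckling occurs about the weak axis: I_min = h·b³/12 with b = 61.4 mm (the shorter side).
I_min = 109×61.4³/12 = 2.103×10^6 mm⁴
I = 2.103×10^6 mm⁴ = 2.103×10^-6 m⁴
Effective length L_e = K·L = 1 × 6.68 = 6.680 m
P_cr = π²EI / L_e² = π² × 113×10⁹ × 2.103×10^-6 / 6.680² = 5.255×10^4 N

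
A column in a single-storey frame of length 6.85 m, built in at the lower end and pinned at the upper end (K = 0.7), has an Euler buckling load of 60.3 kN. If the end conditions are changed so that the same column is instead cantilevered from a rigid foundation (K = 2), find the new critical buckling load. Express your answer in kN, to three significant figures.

P_cr ≈ 7.39 kN

P_cr ∝ 1/K², so P_cr,new = P_cr,old × (K_old/K_new)² = 60.3 × (0.7/2)²
= 60.3 × 0.1225 = 7.39 kN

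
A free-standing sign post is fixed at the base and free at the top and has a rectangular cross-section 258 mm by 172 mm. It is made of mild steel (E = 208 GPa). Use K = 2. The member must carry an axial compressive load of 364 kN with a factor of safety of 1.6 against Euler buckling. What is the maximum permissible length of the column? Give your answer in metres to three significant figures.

L_max ≈ 9.82 m

Buckling occurs about the weak axis: I_min = h·b³/12 with b = 172 mm (the shorter side).
I_min = 258×172³/12 = 1.094×10^8 mm⁴
I = 1.094×10^-4 m⁴
Required critical load P_cr = n·P = 1.6 × 364 = 582.4 kN = 5.824×10^5 N
From P_cr = π²EI/(K·L)²:  L = (1/K)·√(π²EI/P_cr) = (1/2)·√(π²×2.08×10^11×1.094×10^-4/5.824×10^5)
L = 9.82 m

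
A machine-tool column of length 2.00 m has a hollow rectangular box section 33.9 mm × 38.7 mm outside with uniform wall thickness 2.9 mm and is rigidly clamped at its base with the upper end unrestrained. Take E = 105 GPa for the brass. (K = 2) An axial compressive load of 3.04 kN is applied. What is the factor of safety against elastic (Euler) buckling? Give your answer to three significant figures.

Inner dimensions: h_i = 38.7 − 2×2.9 = 32.90 mm, b_i = 33.9 − 2×2.9 = 28.10 mm
Weak-axis I_min = (h_o·b_o³ − h_i·b_i³)/12 with b_o = 33.9, b_i = 28.10 mm (shorter outer/inner sides).
I_min = (38.7×33.9³ − 32.90×28.10³)/12 = 6.481×10^4 mm⁴
I = 6.481×10^4 mm⁴ = 6.481×10^-8 m⁴
Effective length L_e = K·L = 2 × 2.00 = 4.000 m
P_cr = π²EI / L_e² = π² × 105×10⁹ × 6.481×10^-8 / 4.000² = 4.198×10^3 N
Factor of safety n = P_cr / P = 4.1976 / 3.04 = 1.38

n ≈ 1.38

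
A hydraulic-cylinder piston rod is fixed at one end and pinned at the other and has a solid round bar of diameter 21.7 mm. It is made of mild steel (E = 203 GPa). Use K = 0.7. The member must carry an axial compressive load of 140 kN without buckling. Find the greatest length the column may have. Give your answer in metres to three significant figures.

I = πd⁴/64 = π×21.7⁴/64 = 1.088×10^4 mm⁴
I = 1.088×10^-8 m⁴
At the buckling limit P_cr = P = 1.400×10^5 N
From P_cr = π²EI/(K·L)²:  L = (1/K)·√(π²EI/P_cr) = (1/0.7)·√(π²×2.03×10^11×1.088×10^-8/1.400×10^5)
L = 0.564 m

L_max ≈ 0.564 m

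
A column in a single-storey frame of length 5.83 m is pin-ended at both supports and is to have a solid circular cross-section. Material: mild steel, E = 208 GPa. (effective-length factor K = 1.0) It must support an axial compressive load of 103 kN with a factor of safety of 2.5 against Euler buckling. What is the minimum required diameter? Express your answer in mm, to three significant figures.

d ≈ 96.5 mm

Required P_cr = n·P = 2.5 × 103 = 257.5 kN
L_e = K·L = 1 × 5.83 = 5.830 m
Required I = P_cr·L_e²/(π²E) = 2.575×10^5 × 5.830² / (π² × 2.08×10^11) = 4.263×10^-6 m⁴
I_req = 4.263×10^6 mm⁴
Solid circle: I = πd⁴/64  ⇒  d = (64I/π)^(1/4) = (64×4.263×10^6/π)^(1/4) = 96.5 mm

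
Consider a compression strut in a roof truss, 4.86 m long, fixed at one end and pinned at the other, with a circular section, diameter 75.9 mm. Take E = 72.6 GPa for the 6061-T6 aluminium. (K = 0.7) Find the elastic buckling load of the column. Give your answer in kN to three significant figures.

I = πd⁴/64 = π×75.9⁴/64 = 1.629×10^6 mm⁴
I = 1.629×10^6 mm⁴ = 1.629×10^-6 m⁴
Effective length L_e = K·L = 0.7 × 4.86 = 3.402 m
P_cr = π²EI / L_e² = π² × 72.6×10⁹ × 1.629×10^-6 / 3.402² = 1.009×10^5 N

P_cr ≈ 101 kN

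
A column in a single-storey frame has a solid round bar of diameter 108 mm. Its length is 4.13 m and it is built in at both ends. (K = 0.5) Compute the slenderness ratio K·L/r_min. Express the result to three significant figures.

For a solid circle r = d/4 = 108/4 = 27.00 mm
L_e = K·L = 0.5 × 4.13 m = 2.065 m = 2065.0 mm
λ = L_e / r_min = 2065.0 / 27.00 = 76.5

λ ≈ 76.5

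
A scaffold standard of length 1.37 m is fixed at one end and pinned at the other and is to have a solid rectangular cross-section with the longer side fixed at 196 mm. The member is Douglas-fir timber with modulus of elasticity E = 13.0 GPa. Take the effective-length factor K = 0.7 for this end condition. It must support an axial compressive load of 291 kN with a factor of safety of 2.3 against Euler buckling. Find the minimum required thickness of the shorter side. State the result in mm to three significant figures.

Required P_cr = n·P = 2.3 × 291 = 669.3 kN
L_e = K·L = 0.7 × 1.37 = 0.9590 m
Required I = P_cr·L_e²/(π²E) = 6.693×10^5 × 0.9590² / (π² × 1.30×10^10) = 4.797×10^-6 m⁴
I_req = 4.797×10^6 mm⁴
Rectangle, weak axis: I_min = h·b³/12 with h = 196 mm fixed  ⇒  b = (12I/h)^(1/3) = 66.5 mm

b ≈ 66.5 mm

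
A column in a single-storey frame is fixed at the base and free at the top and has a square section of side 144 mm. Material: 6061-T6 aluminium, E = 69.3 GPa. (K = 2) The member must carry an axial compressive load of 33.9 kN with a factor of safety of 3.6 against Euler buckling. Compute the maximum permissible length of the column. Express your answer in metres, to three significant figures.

L_max ≈ 7.09 m

I = a⁴/12 = 144⁴/12 = 3.583×10^7 mm⁴
I = 3.583×10^-5 m⁴
Required critical load P_cr = n·P = 3.6 × 33.9 = 122.0 kN = 1.220×10^5 N
From P_cr = π²EI/(K·L)²:  L = (1/K)·√(π²EI/P_cr) = (1/2)·√(π²×6.93×10^10×3.583×10^-5/1.220×10^5)
L = 7.09 m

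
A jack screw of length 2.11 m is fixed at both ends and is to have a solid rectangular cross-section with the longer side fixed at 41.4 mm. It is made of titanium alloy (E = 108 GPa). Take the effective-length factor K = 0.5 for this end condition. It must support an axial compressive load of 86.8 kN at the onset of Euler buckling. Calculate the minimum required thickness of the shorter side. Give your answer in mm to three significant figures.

b ≈ 29.7 mm

L_e = K·L = 0.5 × 2.11 = 1.055 m
Required I = P_cr·L_e²/(π²E) = 8.680×10^4 × 1.055² / (π² × 1.08×10^11) = 9.064×10^-8 m⁴
I_req = 9.064×10^4 mm⁴
Rectangle, weak axis: I_min = h·b³/12 with h = 41.4 mm fixed  ⇒  b = (12I/h)^(1/3) = 29.7 mm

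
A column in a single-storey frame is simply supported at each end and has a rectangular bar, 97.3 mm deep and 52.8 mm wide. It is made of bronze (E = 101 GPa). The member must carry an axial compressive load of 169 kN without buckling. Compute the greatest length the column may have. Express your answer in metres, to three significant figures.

Buckling occurs about the weak axis: I_min = h·b³/12 with b = 52.8 mm (the shorter side).
I_min = 97.3×52.8³/12 = 1.194×10^6 mm⁴
I = 1.194×10^-6 m⁴
At the buckling limit P_cr = P = 1.690×10^5 N
From P_cr = π²EI/(K·L)²:  L = (1/K)·√(π²EI/P_cr) = (1/1)·√(π²×1.01×10^11×1.194×10^-6/1.690×10^5)
L = 2.65 m

L_max ≈ 2.65 m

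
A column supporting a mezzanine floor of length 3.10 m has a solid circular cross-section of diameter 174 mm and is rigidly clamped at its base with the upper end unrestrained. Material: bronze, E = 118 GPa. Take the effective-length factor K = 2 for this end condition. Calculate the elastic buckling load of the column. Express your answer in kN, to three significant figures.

I = πd⁴/64 = π×174⁴/64 = 4.500×10^7 mm⁴
I = 4.500×10^7 mm⁴ = 4.500×10^-5 m⁴
Effective length L_e = K·L = 2 × 3.10 = 6.200 m
P_cr = π²EI / L_e² = π² × 118×10⁹ × 4.500×10^-5 / 6.200² = 1.363×10^6 N

P_cr ≈ 1360 kN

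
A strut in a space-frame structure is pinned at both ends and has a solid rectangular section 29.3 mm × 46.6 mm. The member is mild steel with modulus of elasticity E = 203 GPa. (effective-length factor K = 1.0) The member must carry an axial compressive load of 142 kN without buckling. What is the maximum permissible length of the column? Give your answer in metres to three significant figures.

Buckling occurs about the weak axis: I_min = h·b³/12 with b = 29.3 mm (the shorter side).
I_min = 46.6×29.3³/12 = 9.768×10^4 mm⁴
I = 9.768×10^-8 m⁴
At the buckling limit P_cr = P = 1.420×10^5 N
From P_cr = π²EI/(K·L)²:  L = (1/K)·√(π²EI/P_cr) = (1/1)·√(π²×2.03×10^11×9.768×10^-8/1.420×10^5)
L = 1.17 m

L_max ≈ 1.17 m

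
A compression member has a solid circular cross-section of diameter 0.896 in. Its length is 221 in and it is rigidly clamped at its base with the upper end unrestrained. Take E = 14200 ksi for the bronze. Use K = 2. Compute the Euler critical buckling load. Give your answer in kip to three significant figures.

I = πd⁴/64 = π×0.896⁴/64 = 3.164×10^-2 in⁴
Effective length L_e = K·L = 2 × 221 = 442.0 in
P_cr = π²EI / L_e² = π² × 14200×10³ × 3.164×10^-2 / 442.0² = 22.70 lb

P_cr ≈ 0.0227 kip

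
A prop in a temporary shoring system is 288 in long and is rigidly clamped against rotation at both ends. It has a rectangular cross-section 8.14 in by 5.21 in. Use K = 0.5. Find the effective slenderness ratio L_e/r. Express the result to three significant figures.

For a rectangle r_min = b/√12 = 5.21/√12 = 1.504 in
L_e = K·L = 0.5 × 288 = 144.0 in
λ = L_e / r_min = 144.00 / 1.504 = 95.7

λ ≈ 95.7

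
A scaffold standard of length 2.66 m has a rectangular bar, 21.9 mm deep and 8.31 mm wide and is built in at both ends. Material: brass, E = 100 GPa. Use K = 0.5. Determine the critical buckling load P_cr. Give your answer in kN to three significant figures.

Buckling occurs about the weak axis: I_min = h·b³/12 with b = 8.31 mm (the shorter side).
I_min = 21.9×8.31³/12 = 1.047×10^3 mm⁴
I = 1.047×10^3 mm⁴ = 1.047×10^-9 m⁴
Effective length L_e = K·L = 0.5 × 2.66 = 1.330 m
P_cr = π²EI / L_e² = π² × 100×10⁹ × 1.047×10^-9 / 1.330² = 584.3 N

P_cr ≈ 0.584 kN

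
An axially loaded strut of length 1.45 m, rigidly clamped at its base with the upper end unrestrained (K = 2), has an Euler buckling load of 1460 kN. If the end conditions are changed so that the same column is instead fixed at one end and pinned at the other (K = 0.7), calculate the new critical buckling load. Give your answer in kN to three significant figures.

P_cr ≈ 11900 kN

P_cr ∝ 1/K², so P_cr,new = P_cr,old × (K_old/K_new)² = 1460 × (2/0.7)²
= 1460 × 8.163 = 11900 kN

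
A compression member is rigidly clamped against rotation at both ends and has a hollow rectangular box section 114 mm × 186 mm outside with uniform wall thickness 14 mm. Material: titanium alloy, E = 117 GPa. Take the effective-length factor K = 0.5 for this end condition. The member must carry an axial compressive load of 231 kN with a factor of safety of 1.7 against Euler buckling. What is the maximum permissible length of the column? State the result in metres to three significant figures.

Inner dimensions: h_i = 186 − 2×14 = 158.0 mm, b_i = 114 − 2×14 = 86.00 mm
Weak-axis I_min = (h_o·b_o³ − h_i·b_i³)/12 with b_o = 114, b_i = 86.00 mm (shorter outer/inner sides).
I_min = (186×114³ − 158.0×86.00³)/12 = 1.459×10^7 mm⁴
I = 1.459×10^-5 m⁴
Required critical load P_cr = n·P = 1.7 × 231 = 392.7 kN = 3.927×10^5 N
From P_cr = π²EI/(K·L)²:  L = (1/K)·√(π²EI/P_cr) = (1/0.5)·√(π²×1.17×10^11×1.459×10^-5/3.927×10^5)
L = 13.1 m

L_max ≈ 13.1 m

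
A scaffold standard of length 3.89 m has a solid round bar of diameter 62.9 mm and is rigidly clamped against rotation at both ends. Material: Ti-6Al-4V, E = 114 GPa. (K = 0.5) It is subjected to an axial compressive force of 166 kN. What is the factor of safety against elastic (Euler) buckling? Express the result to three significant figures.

n ≈ 1.38

I = πd⁴/64 = π×62.9⁴/64 = 7.684×10^5 mm⁴
I = 7.684×10^5 mm⁴ = 7.684×10^-7 m⁴
Effective length L_e = K·L = 0.5 × 3.89 = 1.945 m
P_cr = π²EI / L_e² = π² × 114×10⁹ × 7.684×10^-7 / 1.945² = 2.285×10^5 N
Factor of safety n = P_cr / P = 228.53 / 166 = 1.38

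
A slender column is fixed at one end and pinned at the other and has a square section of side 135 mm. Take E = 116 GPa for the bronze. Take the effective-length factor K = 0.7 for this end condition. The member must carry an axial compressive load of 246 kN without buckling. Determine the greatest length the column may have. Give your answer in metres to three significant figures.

I = a⁴/12 = 135⁴/12 = 2.768×10^7 mm⁴
I = 2.768×10^-5 m⁴
At the buckling limit P_cr = P = 2.460×10^5 N
From P_cr = π²EI/(K·L)²:  L = (1/K)·√(π²EI/P_cr) = (1/0.7)·√(π²×1.16×10^11×2.768×10^-5/2.460×10^5)
L = 16.2 m

L_max ≈ 16.2 m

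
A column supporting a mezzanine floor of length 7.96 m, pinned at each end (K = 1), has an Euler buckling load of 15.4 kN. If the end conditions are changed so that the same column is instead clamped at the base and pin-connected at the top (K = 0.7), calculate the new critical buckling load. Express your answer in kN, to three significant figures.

P_cr ∝ 1/K², so P_cr,new = P_cr,old × (K_old/K_new)² = 15.4 × (1/0.7)²
= 15.4 × 2.041 = 31.4 kN

P_cr ≈ 31.4 kN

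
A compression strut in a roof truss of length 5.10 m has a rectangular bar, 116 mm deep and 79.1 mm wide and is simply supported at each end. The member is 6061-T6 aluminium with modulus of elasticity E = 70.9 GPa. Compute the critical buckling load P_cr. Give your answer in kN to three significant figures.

P_cr ≈ 129 kN

Buckling occurs about the weak axis: I_min = h·b³/12 with b = 79.1 mm (the shorter side).
I_min = 116×79.1³/12 = 4.784×10^6 mm⁴
I = 4.784×10^6 mm⁴ = 4.784×10^-6 m⁴
Effective length L_e = K·L = 1 × 5.10 = 5.100 m
P_cr = π²EI / L_e² = π² × 70.9×10⁹ × 4.784×10^-6 / 5.100² = 1.287×10^5 N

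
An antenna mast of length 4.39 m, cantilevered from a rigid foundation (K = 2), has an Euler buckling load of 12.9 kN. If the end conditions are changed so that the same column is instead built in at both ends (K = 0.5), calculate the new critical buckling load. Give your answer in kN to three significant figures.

P_cr ≈ 206 kN

P_cr ∝ 1/K², so P_cr,new = P_cr,old × (K_old/K_new)² = 12.9 × (2/0.5)²
= 12.9 × 16.00 = 206 kN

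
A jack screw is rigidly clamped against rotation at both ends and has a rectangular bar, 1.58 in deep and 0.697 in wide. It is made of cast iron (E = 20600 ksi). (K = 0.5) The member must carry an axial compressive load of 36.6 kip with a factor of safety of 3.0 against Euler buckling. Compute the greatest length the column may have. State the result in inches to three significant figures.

L_max ≈ 18.2 in

Buckling occurs about the weak axis: I_min = h·b³/12 with b = 0.697 in (the shorter side).
I_min = 1.58×0.697³/12 = 4.458×10^-2 in⁴
Required critical load P_cr = n·P = 3.0 × 36.6 = 109.8 kip = 1.098×10^5 lb
From P_cr = π²EI/(K·L)²:  L = (1/K)·√(π²EI/P_cr) = (1/0.5)·√(π²×2.06×10^7×4.458×10^-2/1.098×10^5)
L = 18.2 in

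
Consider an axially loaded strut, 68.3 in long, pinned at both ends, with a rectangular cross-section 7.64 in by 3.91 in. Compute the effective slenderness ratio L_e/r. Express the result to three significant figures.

For a rectangle r_min = b/√12 = 3.91/√12 = 1.129 in
L_e = K·L = 1 × 68.3 = 68.30 in
λ = L_e / r_min = 68.300 / 1.129 = 60.5

λ ≈ 60.5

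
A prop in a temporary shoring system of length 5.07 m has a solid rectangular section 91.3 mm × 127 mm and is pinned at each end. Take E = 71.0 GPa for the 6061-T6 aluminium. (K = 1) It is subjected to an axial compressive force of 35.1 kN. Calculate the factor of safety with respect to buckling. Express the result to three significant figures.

n ≈ 6.26

Buckling occurs about the weak axis: I_min = h·b³/12 with b = 91.3 mm (the shorter side).
I_min = 127×91.3³/12 = 8.054×10^6 mm⁴
I = 8.054×10^6 mm⁴ = 8.054×10^-6 m⁴
Effective length L_e = K·L = 1 × 5.07 = 5.070 m
P_cr = π²EI / L_e² = π² × 71.0×10⁹ × 8.054×10^-6 / 5.070² = 2.196×10^5 N
Factor of safety n = P_cr / P = 219.57 / 35.1 = 6.26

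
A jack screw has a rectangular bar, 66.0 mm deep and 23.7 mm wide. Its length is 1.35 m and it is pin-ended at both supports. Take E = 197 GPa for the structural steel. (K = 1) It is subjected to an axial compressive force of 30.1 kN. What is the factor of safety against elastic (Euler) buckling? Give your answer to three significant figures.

Buckling occurs about the weak axis: I_min = h·b³/12 with b = 23.7 mm (the shorter side).
I_min = 66.0×23.7³/12 = 7.322×10^4 mm⁴
I = 7.322×10^4 mm⁴ = 7.322×10^-8 m⁴
Effective length L_e = K·L = 1 × 1.35 = 1.350 m
P_cr = π²EI / L_e² = π² × 197×10⁹ × 7.322×10^-8 / 1.350² = 7.811×10^4 N
Factor of safety n = P_cr / P = 78.110 / 30.1 = 2.60

n ≈ 2.60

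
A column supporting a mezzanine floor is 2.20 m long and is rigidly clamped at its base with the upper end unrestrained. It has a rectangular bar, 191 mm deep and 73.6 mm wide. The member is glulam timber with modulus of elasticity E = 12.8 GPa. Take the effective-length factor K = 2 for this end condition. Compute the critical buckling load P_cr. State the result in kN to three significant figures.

P_cr ≈ 41.4 kN

Buckling occurs about the weak axis: I_min = h·b³/12 with b = 73.6 mm (the shorter side).
I_min = 191×73.6³/12 = 6.346×10^6 mm⁴
I = 6.346×10^6 mm⁴ = 6.346×10^-6 m⁴
Effective length L_e = K·L = 2 × 2.20 = 4.400 m
P_cr = π²EI / L_e² = π² × 12.8×10⁹ × 6.346×10^-6 / 4.400² = 4.141×10^4 N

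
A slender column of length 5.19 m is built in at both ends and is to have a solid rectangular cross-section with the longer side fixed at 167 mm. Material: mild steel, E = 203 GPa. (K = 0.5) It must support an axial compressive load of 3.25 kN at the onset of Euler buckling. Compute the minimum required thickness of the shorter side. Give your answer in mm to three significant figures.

b ≈ 9.22 mm

L_e = K·L = 0.5 × 5.19 = 2.595 m
Required I = P_cr·L_e²/(π²E) = 3.250×10^3 × 2.595² / (π² × 2.03×10^11) = 1.092×10^-8 m⁴
I_req = 1.092×10^4 mm⁴
Rectangle, weak axis: I_min = h·b³/12 with h = 167 mm fixed  ⇒  b = (12I/h)^(1/3) = 9.22 mm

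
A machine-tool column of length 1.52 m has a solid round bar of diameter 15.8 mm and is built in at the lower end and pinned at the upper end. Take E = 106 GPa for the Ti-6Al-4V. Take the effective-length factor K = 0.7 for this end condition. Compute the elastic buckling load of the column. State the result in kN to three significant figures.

I = πd⁴/64 = π×15.8⁴/64 = 3.059×10^3 mm⁴
I = 3.059×10^3 mm⁴ = 3.059×10^-9 m⁴
Effective length L_e = K·L = 0.7 × 1.52 = 1.064 m
P_cr = π²EI / L_e² = π² × 106×10⁹ × 3.059×10^-9 / 1.064² = 2.827×10^3 N

P_cr ≈ 2.83 kN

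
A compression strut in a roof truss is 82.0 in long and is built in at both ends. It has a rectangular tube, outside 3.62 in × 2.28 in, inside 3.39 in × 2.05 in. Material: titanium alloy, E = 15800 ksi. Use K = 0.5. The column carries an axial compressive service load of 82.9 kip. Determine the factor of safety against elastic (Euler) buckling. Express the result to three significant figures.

Weak-axis I_min = (h_o·b_o³ − h_i·b_i³)/12 with b_o = 2.28, b_i = 2.050 in (shorter outer/inner sides).
I_min = (3.62×2.28³ − 3.390×2.050³)/12 = 1.142 in⁴
Effective length L_e = K·L = 0.5 × 82.0 = 41.00 in
P_cr = π²EI / L_e² = π² × 15800×10³ × 1.142 / 41.00² = 1.059×10^5 lb
Factor of safety n = P_cr / P = 105.91 / 82.9 = 1.28

n ≈ 1.28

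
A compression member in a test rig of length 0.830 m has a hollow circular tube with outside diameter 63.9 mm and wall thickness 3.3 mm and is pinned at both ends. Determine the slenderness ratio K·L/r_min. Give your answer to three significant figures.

Inner diameter d_i = 63.9 − 2×3.3 = 57.30 mm
I = π(d_o⁴ − d_i⁴)/64 = π(63.9⁴ − 57.30⁴)/64 = 2.893×10^5 mm⁴
A = 628.3 mm²;  r_min = √(I/A) = √(2.893×10^5/628.3) = 21.46 mm
L_e = K·L = 1 × 0.830 m = 0.8300 m = 830.00 mm
λ = L_e / r_min = 830.00 / 21.46 = 38.7

λ ≈ 38.7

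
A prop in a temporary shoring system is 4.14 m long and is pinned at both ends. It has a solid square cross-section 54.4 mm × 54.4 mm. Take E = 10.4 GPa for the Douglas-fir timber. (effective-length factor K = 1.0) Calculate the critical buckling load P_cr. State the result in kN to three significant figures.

P_cr ≈ 4.37 kN

I = a⁴/12 = 54.4⁴/12 = 7.298×10^5 mm⁴
I = 7.298×10^5 mm⁴ = 7.298×10^-7 m⁴
Effective length L_e = K·L = 1 × 4.14 = 4.140 m
P_cr = π²EI / L_e² = π² × 10.4×10⁹ × 7.298×10^-7 / 4.140² = 4.371×10^3 N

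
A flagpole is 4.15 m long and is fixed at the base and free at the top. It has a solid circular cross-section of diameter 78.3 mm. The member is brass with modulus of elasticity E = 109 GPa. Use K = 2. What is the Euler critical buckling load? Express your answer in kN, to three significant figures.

I = πd⁴/64 = π×78.3⁴/64 = 1.845×10^6 mm⁴
I = 1.845×10^6 mm⁴ = 1.845×10^-6 m⁴
Effective length L_e = K·L = 2 × 4.15 = 8.300 m
P_cr = π²EI / L_e² = π² × 109×10⁹ × 1.845×10^-6 / 8.300² = 2.881×10^4 N

P_cr ≈ 28.8 kN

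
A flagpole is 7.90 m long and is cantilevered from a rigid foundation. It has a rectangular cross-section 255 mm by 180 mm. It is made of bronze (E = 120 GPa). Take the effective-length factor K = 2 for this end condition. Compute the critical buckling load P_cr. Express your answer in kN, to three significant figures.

Buckling occurs about the weak axis: I_min = h·b³/12 with b = 180 mm (the shorter side).
I_min = 255×180³/12 = 1.239×10^8 mm⁴
I = 1.239×10^8 mm⁴ = 1.239×10^-4 m⁴
Effective length L_e = K·L = 2 × 7.90 = 15.80 m
P_cr = π²EI / L_e² = π² × 120×10⁹ × 1.239×10^-4 / 15.80² = 5.880×10^5 N

P_cr ≈ 588 kN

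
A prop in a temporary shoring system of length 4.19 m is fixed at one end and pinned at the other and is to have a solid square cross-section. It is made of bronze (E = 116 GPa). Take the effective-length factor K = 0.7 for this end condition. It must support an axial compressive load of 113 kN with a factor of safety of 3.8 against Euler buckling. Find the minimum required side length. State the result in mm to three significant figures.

a ≈ 78.9 mm

Required P_cr = n·P = 3.8 × 113 = 429.4 kN
L_e = K·L = 0.7 × 4.19 = 2.933 m
Required I = P_cr·L_e²/(π²E) = 4.294×10^5 × 2.933² / (π² × 1.16×10^11) = 3.226×10^-6 m⁴
I_req = 3.226×10^6 mm⁴
Solid square: I = a⁴/12  ⇒  a = (12I)^(1/4) = (12×3.226×10^6)^(1/4) = 78.9 mm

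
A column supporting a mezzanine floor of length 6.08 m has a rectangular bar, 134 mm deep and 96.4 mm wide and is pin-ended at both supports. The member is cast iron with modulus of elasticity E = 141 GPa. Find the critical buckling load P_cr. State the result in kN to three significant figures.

P_cr ≈ 377 kN

Buckling occurs about the weak axis: I_min = h·b³/12 with b = 96.4 mm (the shorter side).
I_min = 134×96.4³/12 = 1.000×10^7 mm⁴
I = 1.000×10^7 mm⁴ = 1.000×10^-5 m⁴
Effective length L_e = K·L = 1 × 6.08 = 6.080 m
P_cr = π²EI / L_e² = π² × 141×10⁹ × 1.000×10^-5 / 6.080² = 3.766×10^5 N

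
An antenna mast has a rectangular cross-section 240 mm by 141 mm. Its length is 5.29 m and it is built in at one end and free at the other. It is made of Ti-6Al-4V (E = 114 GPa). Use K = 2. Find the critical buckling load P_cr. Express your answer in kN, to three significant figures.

P_cr ≈ 564 kN

Buckling occurs about the weak axis: I_min = h·b³/12 with b = 141 mm (the shorter side).
I_min = 240×141³/12 = 5.606×10^7 mm⁴
I = 5.606×10^7 mm⁴ = 5.606×10^-5 m⁴
Effective length L_e = K·L = 2 × 5.29 = 10.58 m
P_cr = π²EI / L_e² = π² × 114×10⁹ × 5.606×10^-5 / 10.58² = 5.635×10^5 N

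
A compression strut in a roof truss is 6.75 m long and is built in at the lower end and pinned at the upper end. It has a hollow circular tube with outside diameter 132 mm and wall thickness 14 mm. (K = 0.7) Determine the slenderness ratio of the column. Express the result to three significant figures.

Inner diameter d_i = 132 − 2×14 = 104.0 mm
I = π(d_o⁴ − d_i⁴)/64 = π(132⁴ − 104.0⁴)/64 = 9.160×10^6 mm⁴
A = 5.190×10^3 mm²;  r_min = √(I/A) = √(9.160×10^6/5.190×10^3) = 42.01 mm
L_e = K·L = 0.7 × 6.75 m = 4.725 m = 4725.0 mm
λ = L_e / r_min = 4725.0 / 42.01 = 112

λ ≈ 112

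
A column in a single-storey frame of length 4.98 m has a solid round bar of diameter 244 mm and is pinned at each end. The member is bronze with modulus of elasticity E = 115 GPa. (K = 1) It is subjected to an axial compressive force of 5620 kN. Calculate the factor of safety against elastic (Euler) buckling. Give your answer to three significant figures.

n ≈ 1.42

I = πd⁴/64 = π×244⁴/64 = 1.740×10^8 mm⁴
I = 1.740×10^8 mm⁴ = 1.740×10^-4 m⁴
Effective length L_e = K·L = 1 × 4.98 = 4.980 m
P_cr = π²EI / L_e² = π² × 115×10⁹ × 1.740×10^-4 / 4.980² = 7.963×10^6 N
Factor of safety n = P_cr / P = 7962.8 / 5620 = 1.42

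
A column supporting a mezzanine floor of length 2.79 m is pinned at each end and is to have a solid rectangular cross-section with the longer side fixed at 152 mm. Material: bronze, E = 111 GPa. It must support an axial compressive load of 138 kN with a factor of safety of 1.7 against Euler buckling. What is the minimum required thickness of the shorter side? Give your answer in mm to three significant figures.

b ≈ 50.9 mm

Required P_cr = n·P = 1.7 × 138 = 234.6 kN
L_e = K·L = 1 × 2.79 = 2.790 m
Required I = P_cr·L_e²/(π²E) = 2.346×10^5 × 2.790² / (π² × 1.11×10^11) = 1.667×10^-6 m⁴
I_req = 1.667×10^6 mm⁴
Rectangle, weak axis: I_min = h·b³/12 with h = 152 mm fixed  ⇒  b = (12I/h)^(1/3) = 50.9 mm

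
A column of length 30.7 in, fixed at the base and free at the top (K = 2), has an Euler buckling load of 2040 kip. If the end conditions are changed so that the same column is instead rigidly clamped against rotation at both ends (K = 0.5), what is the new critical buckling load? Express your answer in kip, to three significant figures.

P_cr ≈ 32600 kip

P_cr ∝ 1/K², so P_cr,new = P_cr,old × (K_old/K_new)² = 2040 × (2/0.5)²
= 2040 × 16.00 = 32600 kip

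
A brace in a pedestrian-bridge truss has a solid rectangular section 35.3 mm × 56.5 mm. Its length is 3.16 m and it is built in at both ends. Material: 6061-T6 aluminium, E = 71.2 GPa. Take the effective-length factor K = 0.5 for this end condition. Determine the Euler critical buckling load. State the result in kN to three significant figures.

P_cr ≈ 58.3 kN

Buckling occurs about the weak axis: I_min = h·b³/12 with b = 35.3 mm (the shorter side).
I_min = 56.5×35.3³/12 = 2.071×10^5 mm⁴
I = 2.071×10^5 mm⁴ = 2.071×10^-7 m⁴
Effective length L_e = K·L = 0.5 × 3.16 = 1.580 m
P_cr = π²EI / L_e² = π² × 71.2×10⁹ × 2.071×10^-7 / 1.580² = 5.830×10^4 N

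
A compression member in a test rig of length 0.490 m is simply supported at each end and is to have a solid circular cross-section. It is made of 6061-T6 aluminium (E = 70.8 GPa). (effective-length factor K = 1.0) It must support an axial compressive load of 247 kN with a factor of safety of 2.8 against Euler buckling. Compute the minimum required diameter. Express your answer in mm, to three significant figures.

Required P_cr = n·P = 2.8 × 247 = 691.6 kN
L_e = K·L = 1 × 0.490 = 0.4900 m
Required I = P_cr·L_e²/(π²E) = 6.916×10^5 × 0.4900² / (π² × 7.08×10^10) = 2.376×10^-7 m⁴
I_req = 2.376×10^5 mm⁴
Solid circle: I = πd⁴/64  ⇒  d = (64I/π)^(1/4) = (64×2.376×10^5/π)^(1/4) = 46.9 mm

d ≈ 46.9 mm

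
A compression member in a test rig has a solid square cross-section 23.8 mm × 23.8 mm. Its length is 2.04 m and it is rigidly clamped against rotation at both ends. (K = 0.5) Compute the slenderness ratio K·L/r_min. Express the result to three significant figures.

λ ≈ 148

I = a⁴/12 = 23.8⁴/12 = 2.674×10^4 mm⁴
A = 566.4 mm²;  r_min = √(I/A) = √(2.674×10^4/566.4) = 6.870 mm
L_e = K·L = 0.5 × 2.04 m = 1.020 m = 1020.0 mm
λ = L_e / r_min = 1020.0 / 6.870 = 148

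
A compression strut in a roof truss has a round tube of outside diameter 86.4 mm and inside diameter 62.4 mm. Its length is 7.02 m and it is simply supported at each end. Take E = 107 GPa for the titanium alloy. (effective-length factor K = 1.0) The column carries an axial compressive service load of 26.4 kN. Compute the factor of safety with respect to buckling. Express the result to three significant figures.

d_o = 86.4 mm, d_i = 62.4 mm
I = π(d_o⁴ − d_i⁴)/64 = π(86.4⁴ − 62.40⁴)/64 = 1.991×10^6 mm⁴
I = 1.991×10^6 mm⁴ = 1.991×10^-6 m⁴
Effective length L_e = K·L = 1 × 7.02 = 7.020 m
P_cr = π²EI / L_e² = π² × 107×10⁹ × 1.991×10^-6 / 7.020² = 4.267×10^4 N
Factor of safety n = P_cr / P = 42.670 / 26.4 = 1.62

n ≈ 1.62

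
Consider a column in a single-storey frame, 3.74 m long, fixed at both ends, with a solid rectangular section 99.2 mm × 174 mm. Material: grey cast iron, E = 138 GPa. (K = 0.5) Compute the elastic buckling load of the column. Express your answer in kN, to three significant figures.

Buckling occurs about the weak axis: I_min = h·b³/12 with b = 99.2 mm (the shorter side).
I_min = 174×99.2³/12 = 1.415×10^7 mm⁴
I = 1.415×10^7 mm⁴ = 1.415×10^-5 m⁴
Effective length L_e = K·L = 0.5 × 3.74 = 1.870 m
P_cr = π²EI / L_e² = π² × 138×10⁹ × 1.415×10^-5 / 1.870² = 5.513×10^6 N

P_cr ≈ 5510 kN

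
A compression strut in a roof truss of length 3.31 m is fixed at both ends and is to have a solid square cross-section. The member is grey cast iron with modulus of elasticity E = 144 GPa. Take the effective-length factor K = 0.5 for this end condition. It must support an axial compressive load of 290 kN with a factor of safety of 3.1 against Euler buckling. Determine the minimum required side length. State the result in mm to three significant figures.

Required P_cr = n·P = 3.1 × 290 = 899.0 kN
L_e = K·L = 0.5 × 3.31 = 1.655 m
Required I = P_cr·L_e²/(π²E) = 8.990×10^5 × 1.655² / (π² × 1.44×10^11) = 1.733×10^-6 m⁴
I_req = 1.733×10^6 mm⁴
Solid square: I = a⁴/12  ⇒  a = (12I)^(1/4) = (12×1.733×10^6)^(1/4) = 67.5 mm

a ≈ 67.5 mm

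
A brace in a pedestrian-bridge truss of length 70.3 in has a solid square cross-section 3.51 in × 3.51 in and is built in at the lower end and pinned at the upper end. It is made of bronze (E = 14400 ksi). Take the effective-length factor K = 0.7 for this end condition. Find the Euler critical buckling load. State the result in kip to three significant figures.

P_cr ≈ 742 kip

I = a⁴/12 = 3.51⁴/12 = 12.65 in⁴
Effective length L_e = K·L = 0.7 × 70.3 = 49.21 in
P_cr = π²EI / L_e² = π² × 14400×10³ × 12.65 / 49.21² = 7.423×10^5 lb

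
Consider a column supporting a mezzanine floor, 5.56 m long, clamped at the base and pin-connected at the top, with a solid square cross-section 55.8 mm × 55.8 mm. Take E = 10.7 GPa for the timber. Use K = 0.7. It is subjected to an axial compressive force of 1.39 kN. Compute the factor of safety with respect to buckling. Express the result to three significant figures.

n ≈ 4.05

I = a⁴/12 = 55.8⁴/12 = 8.079×10^5 mm⁴
I = 8.079×10^5 mm⁴ = 8.079×10^-7 m⁴
Effective length L_e = K·L = 0.7 × 5.56 = 3.892 m
P_cr = π²EI / L_e² = π² × 10.7×10⁹ × 8.079×10^-7 / 3.892² = 5.632×10^3 N
Factor of safety n = P_cr / P = 5.6324 / 1.39 = 4.05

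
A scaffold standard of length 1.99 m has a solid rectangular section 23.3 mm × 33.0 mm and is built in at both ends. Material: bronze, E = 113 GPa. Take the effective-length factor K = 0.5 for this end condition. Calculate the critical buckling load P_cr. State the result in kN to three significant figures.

P_cr ≈ 39.2 kN

Buckling occurs about the weak axis: I_min = h·b³/12 with b = 23.3 mm (the shorter side).
I_min = 33.0×23.3³/12 = 3.479×10^4 mm⁴
I = 3.479×10^4 mm⁴ = 3.479×10^-8 m⁴
Effective length L_e = K·L = 0.5 × 1.99 = 0.9950 m
P_cr = π²EI / L_e² = π² × 113×10⁹ × 3.479×10^-8 / 0.9950² = 3.919×10^4 N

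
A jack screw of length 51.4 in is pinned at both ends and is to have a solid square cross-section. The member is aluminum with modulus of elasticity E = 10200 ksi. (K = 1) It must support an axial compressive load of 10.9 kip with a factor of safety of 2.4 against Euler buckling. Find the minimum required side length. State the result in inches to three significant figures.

Required P_cr = n·P = 2.4 × 10.9 = 26.16 kip
L_e = K·L = 1 × 51.4 = 51.40 in
Required I = P_cr·L_e²/(π²E) = 2.616×10^4 × 51.40² / (π² × 1.02×10^7) = 0.6865 in⁴
Solid square: I = a⁴/12  ⇒  a = (12I)^(1/4) = (12×0.6865)^(1/4) = 1.69 in

a ≈ 1.69 in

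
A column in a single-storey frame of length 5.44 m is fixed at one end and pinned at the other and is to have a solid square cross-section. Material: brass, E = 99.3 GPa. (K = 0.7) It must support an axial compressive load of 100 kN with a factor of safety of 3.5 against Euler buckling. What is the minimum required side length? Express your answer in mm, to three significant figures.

Required P_cr = n·P = 3.5 × 100 = 350.0 kN
L_e = K·L = 0.7 × 5.44 = 3.808 m
Required I = P_cr·L_e²/(π²E) = 3.500×10^5 × 3.808² / (π² × 9.93×10^10) = 5.179×10^-6 m⁴
I_req = 5.179×10^6 mm⁴
Solid square: I = a⁴/12  ⇒  a = (12I)^(1/4) = (12×5.179×10^6)^(1/4) = 88.8 mm

a ≈ 88.8 mm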